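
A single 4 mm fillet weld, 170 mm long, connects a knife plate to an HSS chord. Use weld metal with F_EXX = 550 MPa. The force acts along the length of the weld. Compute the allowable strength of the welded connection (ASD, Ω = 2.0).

Effective throat t_e = 0.707 × 4 = 2.828 mm.
Total length L = 170 mm; A_we = 2.828 × 170 = 480.8 mm².
F_nw = 0.6 F_EXX = 0.6 × 550 = 330 MPa.
R_n = 330 × 480.8 × 10⁻³ = 158.7 kN; R_n/Ω = 158.7/2.0 = 79.33 kN.

R_n/Ω ≈ 79.3 kN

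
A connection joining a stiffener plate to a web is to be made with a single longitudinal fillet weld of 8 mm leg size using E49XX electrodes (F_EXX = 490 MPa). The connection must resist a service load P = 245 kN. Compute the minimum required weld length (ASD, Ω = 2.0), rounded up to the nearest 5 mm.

Throat t_e = 0.707 × 8 = 5.656 mm.
r_n/Ω = (0.6 × 490 × 5.656) / 2.0 = 831.4 N/mm = 0.8314 kN/mm.
L_req = P / (r_n/Ω) = 245 / 0.8314 = 294.7 mm total.
Round up → use L = 295 mm.

L = 295 mm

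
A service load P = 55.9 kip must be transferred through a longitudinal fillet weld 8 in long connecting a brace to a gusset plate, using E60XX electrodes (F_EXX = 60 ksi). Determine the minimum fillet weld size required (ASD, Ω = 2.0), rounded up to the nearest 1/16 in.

w = 9/16 in

Total weld length L = 8 in.
Required throat t_e = P × Ω / (0.6 F_EXX × L) = 55.9 × 2.0 / (0.6 × 60 × 8) = 0.3882 in.
Required leg w = t_e / 0.707 = 0.5491 in → use 9/16 in.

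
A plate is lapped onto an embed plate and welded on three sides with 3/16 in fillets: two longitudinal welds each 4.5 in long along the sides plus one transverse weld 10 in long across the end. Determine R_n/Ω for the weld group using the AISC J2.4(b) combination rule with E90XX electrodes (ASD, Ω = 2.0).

R_n/Ω ≈ 81.1 kip

E90XX → F_EXX = 90 ksi.
t_e = 0.707 × 0.1875 = 0.1326 in.
R_nwl = 0.6 × 90 × 0.1326 × 9 = 64.43 kip (longitudinal, 2 welds).
R_nwt = 0.6 × 90 × 0.1326 × 10 = 71.58 kip (transverse, base value).
(i) R_nwl + R_nwt = 136 kip; (ii) 0.85 R_nwl + 1.5 R_nwt = 162.1 kip.
R_n = max = 162.1 kip [governs: (ii)]; R_n/Ω = 81.07 kip.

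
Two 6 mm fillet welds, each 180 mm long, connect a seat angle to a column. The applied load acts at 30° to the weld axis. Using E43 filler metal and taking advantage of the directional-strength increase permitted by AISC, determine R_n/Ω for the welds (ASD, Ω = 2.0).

E43XX → F_EXX = 430 MPa.
t_e = 0.707 × 6 = 4.242 mm; A_we = 4.242 × 360 = 1527 mm².
Directional factor: 1.0 + 0.5 sin^1.5(30°) = 1.177.
F_nw = 0.6 × 430 × 1.177 = 303.6 MPa.
R_n/Ω = (303.6 × 1527) / 2.0 × 10⁻³ = 231.8 kN.

R_n/Ω ≈ 232 kN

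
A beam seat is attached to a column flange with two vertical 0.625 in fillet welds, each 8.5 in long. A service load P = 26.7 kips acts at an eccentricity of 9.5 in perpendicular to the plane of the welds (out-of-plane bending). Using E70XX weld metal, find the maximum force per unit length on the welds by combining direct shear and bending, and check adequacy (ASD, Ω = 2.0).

f_max ≈ 10.6 kip/in; NOT adequate

E70XX → F_EXX = 70 ksi.
L_w = 2 × 8.5 = 17 in; section modulus (unit throat) S = 2 × L²/6 = 24.08 in².
Direct shear f_v = P/L_w = 26.7/17 = 1.571 kip/in.
Moment M = P × e = 26.7 × 9.5 = 253.65 kip·in; bending f_b = M/S = 10.53 kip/in.
f_max = √(f_v² + f_b²) = √(1.571² + 10.53²) = 10.65 kip/in.
r_n/Ω = (1/2.0) × 0.6 × 70 × (0.707 × 0.625) = 9.279 kip/in → NOT adequate.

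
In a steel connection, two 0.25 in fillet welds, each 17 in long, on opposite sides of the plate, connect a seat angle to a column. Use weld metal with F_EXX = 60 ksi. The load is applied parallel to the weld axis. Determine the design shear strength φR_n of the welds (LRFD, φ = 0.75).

φR_n ≈ 162 kip

Effective throat t_e = 0.707 × 0.25 = 0.1767 in.
Total length L = 34 in; A_we = 0.1767 × 34 = 6.01 in².
F_nw = 0.6 F_EXX = 0.6 × 60 = 36 ksi.
φR_n = 0.75 × 36 × 6.01 = 162.3 kip.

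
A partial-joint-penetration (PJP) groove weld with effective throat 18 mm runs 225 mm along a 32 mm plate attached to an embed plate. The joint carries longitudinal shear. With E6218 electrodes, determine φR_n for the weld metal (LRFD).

φR_n ≈ 1130 kN

E62XX → F_EXX = 620 MPa.
Effective throat (given) t_e = 18 mm.
A_we = 18 × 225 = 4050 mm².
F_nw = 0.6 F_EXX = 372 MPa.
φR_n = 0.75 × 372 × 4050 × 10⁻³ = 1130 kN.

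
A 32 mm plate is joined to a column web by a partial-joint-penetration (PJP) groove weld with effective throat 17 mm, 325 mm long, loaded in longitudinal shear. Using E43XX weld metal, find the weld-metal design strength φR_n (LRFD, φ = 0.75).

φR_n ≈ 1070 kN

E43XX → F_EXX = 430 MPa.
Effective throat (given) t_e = 17 mm.
A_we = 17 × 325 = 5525 mm².
F_nw = 0.6 F_EXX = 258 MPa.
φR_n = 0.75 × 258 × 5525 × 10⁻³ = 1069 kN.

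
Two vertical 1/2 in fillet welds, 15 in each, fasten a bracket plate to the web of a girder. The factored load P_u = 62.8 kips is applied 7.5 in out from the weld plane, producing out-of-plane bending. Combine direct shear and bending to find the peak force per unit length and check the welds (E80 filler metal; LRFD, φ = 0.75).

f_max ≈ 6.62 kip/in; adequate

E80XX → F_EXX = 80 ksi.
L_w = 2 × 15 = 30 in; section modulus (unit throat) S = 2 × L²/6 = 75 in².
Direct shear f_v = P/L_w = 62.8/30 = 2.093 kip/in.
Moment M = P × e = 62.8 × 7.5 = 471 kip·in; bending f_b = M/S = 6.28 kip/in.
f_max = √(f_v² + f_b²) = √(2.093² + 6.28²) = 6.62 kip/in.
φr_n = 0.75 × 0.6 × 80 × (0.707 × 0.5) = 12.73 kip/in → adequate.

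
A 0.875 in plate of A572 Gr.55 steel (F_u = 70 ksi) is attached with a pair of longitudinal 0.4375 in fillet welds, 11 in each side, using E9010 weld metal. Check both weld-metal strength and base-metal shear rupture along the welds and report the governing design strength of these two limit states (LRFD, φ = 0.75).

φR_n ≈ 276 kips (weld metal governs)

E90XX → F_EXX = 90 ksi.
t_e = 0.707 × 0.4375 = 0.3093 in; L = 22 in.
Weld metal: φR_n = 0.75 × 0.6 × 90 × 0.3093 × 22 = 275.6 kips.
Base metal (shear rupture): φR_n = 0.75 × 0.6 × 70 × 0.875 × 22 = 606.4 kips.
Governing: weld metal.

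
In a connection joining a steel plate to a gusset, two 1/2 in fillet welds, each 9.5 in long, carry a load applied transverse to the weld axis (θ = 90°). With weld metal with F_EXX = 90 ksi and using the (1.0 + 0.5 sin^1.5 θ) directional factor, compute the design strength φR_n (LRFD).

φR_n ≈ 408 kip

t_e = 0.707 × 0.5 = 0.3535 in; A_we = 0.3535 × 19 = 6.716 in².
Directional factor: 1.0 + 0.5 sin^1.5(90°) = 1.5.
F_nw = 0.6 × 90 × 1.5 = 81 ksi.
φR_n = 0.75 × 81 × 6.716 = 408 kip.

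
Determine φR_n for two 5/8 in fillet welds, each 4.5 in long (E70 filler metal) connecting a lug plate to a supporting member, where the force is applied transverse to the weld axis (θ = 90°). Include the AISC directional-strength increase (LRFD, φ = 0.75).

E70XX → F_EXX = 70 ksi.
t_e = 0.707 × 0.625 = 0.4419 in; A_we = 0.4419 × 9 = 3.977 in².
Directional factor: 1.0 + 0.5 sin^1.5(90°) = 1.5.
F_nw = 0.6 × 70 × 1.5 = 63 ksi.
φR_n = 0.75 × 63 × 3.977 = 187.9 kips.

φR_n ≈ 188 kips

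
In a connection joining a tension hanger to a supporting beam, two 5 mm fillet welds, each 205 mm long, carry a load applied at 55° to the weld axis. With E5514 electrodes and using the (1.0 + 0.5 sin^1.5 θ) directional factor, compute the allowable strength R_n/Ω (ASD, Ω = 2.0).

R_n/Ω ≈ 328 kN

E55XX → F_EXX = 550 MPa.
t_e = 0.707 × 5 = 3.535 mm; A_we = 3.535 × 410 = 1449 mm².
Directional factor: 1.0 + 0.5 sin^1.5(55°) = 1.371.
F_nw = 0.6 × 550 × 1.371 = 452.3 MPa.
R_n/Ω = (452.3 × 1449) / 2.0 × 10⁻³ = 327.8 kN.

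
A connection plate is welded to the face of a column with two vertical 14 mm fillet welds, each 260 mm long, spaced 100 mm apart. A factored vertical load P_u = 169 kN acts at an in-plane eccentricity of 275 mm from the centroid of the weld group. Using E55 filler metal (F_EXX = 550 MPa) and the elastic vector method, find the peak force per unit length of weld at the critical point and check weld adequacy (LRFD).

Total weld length L_w = 520 mm. Treat welds as unit-width lines.
Polar moment about centroid: J = 2[d³/12 + d(b/2)²] = 2[260³/12 + 260×50²] = 4229000 mm³.
Direct shear f_v = P/L_w = 169×10³ / 520 = 325 N/mm (vertical).
Torsion M = P·e = 169×10³ × 275 = 46475000 N·mm.
Critical point at (x, y) = (50, 130) from centroid. f_tx = M·y/J = 1429 N/mm; f_ty = M·x/J = 549.4 N/mm.
Resultant f_max = √[f_tx² + (f_v + f_ty)²] = √[1429² + (325 + 549.4)²] = 1675 N/mm.
Capacity per unit length: φr_n = 0.75 × 0.6 × 550 × (0.707 × 14) = 2450 N/mm.
1675 ≤ 2450 → adequate.

f_max ≈ 1670 N/mm; adequate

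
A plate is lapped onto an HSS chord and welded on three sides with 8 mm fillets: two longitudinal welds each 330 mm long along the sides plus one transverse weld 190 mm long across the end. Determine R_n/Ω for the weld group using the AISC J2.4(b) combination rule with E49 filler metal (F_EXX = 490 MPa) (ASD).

R_n/Ω ≈ 707 kN

t_e = 0.707 × 8 = 5.656 mm.
R_nwl = 0.6 × 490 × 5.656 × 660 × 10⁻³ = 1097 kN (longitudinal, 2 welds).
R_nwt = 0.6 × 490 × 5.656 × 190 × 10⁻³ = 315.9 kN (transverse, base value).
(i) R_nwl + R_nwt = 1413 kN; (ii) 0.85 R_nwl + 1.5 R_nwt = 1407 kN.
R_n = max = 1413 kN [governs: (i)]; R_n/Ω = 706.7 kN.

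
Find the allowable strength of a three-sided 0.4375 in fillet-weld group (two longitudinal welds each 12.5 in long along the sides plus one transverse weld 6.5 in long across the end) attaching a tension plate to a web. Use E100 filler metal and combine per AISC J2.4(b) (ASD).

R_n/Ω ≈ 292 kips

E100XX → F_EXX = 100 ksi.
t_e = 0.707 × 0.4375 = 0.3093 in.
R_nwl = 0.6 × 100 × 0.3093 × 25 = 464 kips (longitudinal, 2 welds).
R_nwt = 0.6 × 100 × 0.3093 × 6.5 = 120.6 kips (transverse, base value).
(i) R_nwl + R_nwt = 584.6 kips; (ii) 0.85 R_nwl + 1.5 R_nwt = 575.3 kips.
R_n = max = 584.6 kips [governs: (i)]; R_n/Ω = 292.3 kips.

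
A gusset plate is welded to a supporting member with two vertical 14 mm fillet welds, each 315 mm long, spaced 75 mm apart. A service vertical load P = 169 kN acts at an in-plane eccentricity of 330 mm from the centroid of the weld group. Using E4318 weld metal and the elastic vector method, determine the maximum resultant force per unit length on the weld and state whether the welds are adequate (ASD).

E43XX → F_EXX = 430 MPa.
Total weld length L_w = 630 mm. Treat welds as unit-width lines.
Polar moment about centroid: J = 2[d³/12 + d(b/2)²] = 2[315³/12 + 315×37.5²] = 6095000 mm³.
Direct shear f_v = P/L_w = 169×10³ / 630 = 268.3 N/mm (vertical).
Torsion M = P·e = 169×10³ × 330 = 55770000 N·mm.
Critical point at (x, y) = (37.5, 157.5) from centroid. f_tx = M·y/J = 1441 N/mm; f_ty = M·x/J = 343.1 N/mm.
Resultant f_max = √[f_tx² + (f_v + f_ty)²] = √[1441² + (268.3 + 343.1)²] = 1565 N/mm.
Capacity per unit length: r_n/Ω = (1/2.0) × 0.6 × 430 × (0.707 × 14) = 1277 N/mm.
1565 > 1277 → NOT adequate.

f_max ≈ 1570 N/mm; NOT adequate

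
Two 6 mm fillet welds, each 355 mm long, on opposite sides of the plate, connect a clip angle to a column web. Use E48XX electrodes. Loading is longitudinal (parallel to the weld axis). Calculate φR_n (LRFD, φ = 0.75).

φR_n ≈ 651 kN

E48XX → F_EXX = 480 MPa.
Effective throat t_e = 0.707 × 6 = 4.242 mm.
Total length L = 710 mm; A_we = 4.242 × 710 = 3012 mm².
F_nw = 0.6 F_EXX = 0.6 × 480 = 288 MPa.
φR_n = 0.75 × 288 × 3012 × 10⁻³ = 650.6 kN.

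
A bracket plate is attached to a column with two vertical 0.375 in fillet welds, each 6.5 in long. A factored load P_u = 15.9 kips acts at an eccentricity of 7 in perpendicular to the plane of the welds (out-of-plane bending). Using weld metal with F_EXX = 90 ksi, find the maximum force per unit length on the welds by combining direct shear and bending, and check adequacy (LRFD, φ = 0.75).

f_max ≈ 8 kip/in; adequate

L_w = 2 × 6.5 = 13 in; section modulus (unit throat) S = 2 × L²/6 = 14.08 in².
Direct shear f_v = P/L_w = 15.9/13 = 1.223 kip/in.
Moment M = P × e = 15.9 × 7 = 111.3 kip·in; bending f_b = M/S = 7.903 kip/in.
f_max = √(f_v² + f_b²) = √(1.223² + 7.903²) = 7.997 kip/in.
φr_n = 0.75 × 0.6 × 90 × (0.707 × 0.375) = 10.74 kip/in → adequate.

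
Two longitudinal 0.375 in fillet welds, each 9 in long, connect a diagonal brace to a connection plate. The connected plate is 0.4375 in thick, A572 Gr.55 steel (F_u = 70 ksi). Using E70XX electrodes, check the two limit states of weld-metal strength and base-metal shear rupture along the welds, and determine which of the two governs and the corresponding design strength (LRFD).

E70XX → F_EXX = 70 ksi.
t_e = 0.707 × 0.375 = 0.2651 in; L = 18 in.
Weld metal: φR_n = 0.75 × 0.6 × 70 × 0.2651 × 18 = 150.3 kips.
Base metal (shear rupture): φR_n = 0.75 × 0.6 × 70 × 0.4375 × 18 = 248.1 kips.
Governing: weld metal.

φR_n ≈ 150 kips (weld metal governs)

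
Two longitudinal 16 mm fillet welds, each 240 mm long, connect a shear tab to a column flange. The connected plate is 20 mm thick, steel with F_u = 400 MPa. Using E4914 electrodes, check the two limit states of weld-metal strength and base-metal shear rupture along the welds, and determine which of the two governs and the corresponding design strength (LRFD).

φR_n ≈ 1200 kN (weld metal governs)

E49XX → F_EXX = 490 MPa.
t_e = 0.707 × 16 = 11.31 mm; L = 480 mm.
Weld metal: φR_n = 0.75 × 0.6 × 490 × 11.31 × 480 × 10⁻³ = 1197 kN.
Base metal (shear rupture): φR_n = 0.75 × 0.6 × 400 × 20 × 480 × 10⁻³ = 1728 kN.
Governing: weld metal.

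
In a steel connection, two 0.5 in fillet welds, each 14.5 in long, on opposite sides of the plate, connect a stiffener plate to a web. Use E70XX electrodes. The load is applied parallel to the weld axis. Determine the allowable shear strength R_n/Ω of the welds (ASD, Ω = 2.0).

R_n/Ω ≈ 215 kip

E70XX → F_EXX = 70 ksi.
Effective throat t_e = 0.707 × 0.5 = 0.3535 in.
Total length L = 29 in; A_we = 0.3535 × 29 = 10.25 in².
F_nw = 0.6 F_EXX = 0.6 × 70 = 42 ksi.
R_n = 42 × 10.25 = 430.6 kip; R_n/Ω = 430.6/2.0 = 215.3 kip.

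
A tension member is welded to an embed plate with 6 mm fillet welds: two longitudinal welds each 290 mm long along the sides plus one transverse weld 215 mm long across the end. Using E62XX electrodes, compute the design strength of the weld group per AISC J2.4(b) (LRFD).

φR_n ≈ 965 kN

E62XX → F_EXX = 620 MPa.
t_e = 0.707 × 6 = 4.242 mm.
R_nwl = 0.6 × 620 × 4.242 × 580 × 10⁻³ = 915.3 kN (longitudinal, 2 welds).
R_nwt = 0.6 × 620 × 4.242 × 215 × 10⁻³ = 339.3 kN (transverse, base value).
(i) R_nwl + R_nwt = 1255 kN; (ii) 0.85 R_nwl + 1.5 R_nwt = 1287 kN.
R_n = max = 1287 kN [governs: (ii)]; φR_n = 965.2 kN.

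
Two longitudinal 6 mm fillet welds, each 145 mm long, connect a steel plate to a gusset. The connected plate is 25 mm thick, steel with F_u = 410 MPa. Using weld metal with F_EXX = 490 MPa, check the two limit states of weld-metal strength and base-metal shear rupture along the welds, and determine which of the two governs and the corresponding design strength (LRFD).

t_e = 0.707 × 6 = 4.242 mm; L = 290 mm.
Weld metal: φR_n = 0.75 × 0.6 × 490 × 4.242 × 290 × 10⁻³ = 271.3 kN.
Base metal (shear rupture): φR_n = 0.75 × 0.6 × 410 × 25 × 290 × 10⁻³ = 1338 kN.
Governing: weld metal.

φR_n ≈ 271 kN (weld metal governs)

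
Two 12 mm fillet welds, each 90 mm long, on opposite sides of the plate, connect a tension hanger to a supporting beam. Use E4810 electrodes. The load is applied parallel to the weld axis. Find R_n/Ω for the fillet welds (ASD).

R_n/Ω ≈ 220 kN

E48XX → F_EXX = 480 MPa.
Effective throat t_e = 0.707 × 12 = 8.484 mm.
Total length L = 180 mm; A_we = 8.484 × 180 = 1527 mm².
F_nw = 0.6 F_EXX = 0.6 × 480 = 288 MPa.
R_n = 288 × 1527 × 10⁻³ = 439.8 kN; R_n/Ω = 439.8/2.0 = 219.9 kN.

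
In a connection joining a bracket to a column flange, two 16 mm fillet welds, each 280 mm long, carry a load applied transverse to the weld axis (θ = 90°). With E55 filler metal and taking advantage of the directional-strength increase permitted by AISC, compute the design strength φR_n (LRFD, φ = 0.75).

E55XX → F_EXX = 550 MPa.
t_e = 0.707 × 16 = 11.31 mm; A_we = 11.31 × 560 = 6335 mm².
Directional factor: 1.0 + 0.5 sin^1.5(90°) = 1.5.
F_nw = 0.6 × 550 × 1.5 = 495 MPa.
φR_n = 0.75 × 495 × 6335 × 10⁻³ = 2352 kN.

φR_n ≈ 2350 kN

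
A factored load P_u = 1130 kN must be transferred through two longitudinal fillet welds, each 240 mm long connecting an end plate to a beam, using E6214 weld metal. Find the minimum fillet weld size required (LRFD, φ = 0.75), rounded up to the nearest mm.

w = 12 mm

E62XX → F_EXX = 620 MPa.
Total weld length L = 480 mm.
Required throat t_e = P_u / (φ × 0.6 F_EXX × L) = 1130 / (0.75 × 0.6 × 620 × 480 × 10⁻³) = 8.438 mm.
Required leg w = t_e / 0.707 = 11.93 mm → use 12 mm.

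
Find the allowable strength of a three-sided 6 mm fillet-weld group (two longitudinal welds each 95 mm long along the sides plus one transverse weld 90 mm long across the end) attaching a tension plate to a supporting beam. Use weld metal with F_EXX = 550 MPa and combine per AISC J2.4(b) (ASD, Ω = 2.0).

t_e = 0.707 × 6 = 4.242 mm.
R_nwl = 0.6 × 550 × 4.242 × 190 × 10⁻³ = 266 kN (longitudinal, 2 welds).
R_nwt = 0.6 × 550 × 4.242 × 90 × 10⁻³ = 126 kN (transverse, base value).
(i) R_nwl + R_nwt = 392 kN; (ii) 0.85 R_nwl + 1.5 R_nwt = 415.1 kN.
R_n = max = 415.1 kN [governs: (ii)]; R_n/Ω = 207.5 kN.

R_n/Ω ≈ 208 kN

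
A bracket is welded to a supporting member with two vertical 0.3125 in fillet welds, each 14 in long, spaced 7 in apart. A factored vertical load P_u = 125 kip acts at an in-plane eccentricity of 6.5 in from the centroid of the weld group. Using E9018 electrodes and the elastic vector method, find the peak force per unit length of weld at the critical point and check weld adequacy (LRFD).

E90XX → F_EXX = 90 ksi.
Total weld length L_w = 28 in. Treat welds as unit-width lines.
Polar moment about centroid: J = 2[d³/12 + d(b/2)²] = 2[14³/12 + 14×3.5²] = 800.3 in³.
Direct shear f_v = P/L_w = 125 / 28 = 4.464 kip/in (vertical).
Torsion M = P·e = 125 × 6.5 = 812.5 kip·in.
Critical point at (x, y) = (3.5, 7) from centroid. f_tx = M·y/J = 7.106 kip/in; f_ty = M·x/J = 3.553 kip/in.
Resultant f_max = √[f_tx² + (f_v + f_ty)²] = √[7.106² + (4.464 + 3.553)²] = 10.71 kip/in.
Capacity per unit length: φr_n = 0.75 × 0.6 × 90 × (0.707 × 0.3125) = 8.948 kip/in.
10.71 > 8.948 → NOT adequate.

f_max ≈ 10.7 kip/in; NOT adequate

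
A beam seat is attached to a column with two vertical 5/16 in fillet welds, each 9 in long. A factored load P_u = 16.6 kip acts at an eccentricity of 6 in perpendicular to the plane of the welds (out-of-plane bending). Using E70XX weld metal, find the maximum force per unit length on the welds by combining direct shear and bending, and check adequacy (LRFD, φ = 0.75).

f_max ≈ 3.8 kip/in; adequate

E70XX → F_EXX = 70 ksi.
L_w = 2 × 9 = 18 in; section modulus (unit throat) S = 2 × L²/6 = 27 in².
Direct shear f_v = P/L_w = 16.6/18 = 0.9222 kip/in.
Moment M = P × e = 16.6 × 6 = 99.6 kip·in; bending f_b = M/S = 3.689 kip/in.
f_max = √(f_v² + f_b²) = √(0.9222² + 3.689²) = 3.802 kip/in.
φr_n = 0.75 × 0.6 × 70 × (0.707 × 0.3125) = 6.96 kip/in → adequate.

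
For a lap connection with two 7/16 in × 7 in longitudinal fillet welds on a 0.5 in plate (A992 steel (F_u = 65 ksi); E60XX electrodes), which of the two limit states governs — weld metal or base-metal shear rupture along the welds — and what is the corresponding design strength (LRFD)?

φR_n ≈ 117 kip (weld metal governs)

E60XX → F_EXX = 60 ksi.
t_e = 0.707 × 0.4375 = 0.3093 in; L = 14 in.
Weld metal: φR_n = 0.75 × 0.6 × 60 × 0.3093 × 14 = 116.9 kip.
Base metal (shear rupture): φR_n = 0.75 × 0.6 × 65 × 0.5 × 14 = 204.8 kip.
Governing: weld metal.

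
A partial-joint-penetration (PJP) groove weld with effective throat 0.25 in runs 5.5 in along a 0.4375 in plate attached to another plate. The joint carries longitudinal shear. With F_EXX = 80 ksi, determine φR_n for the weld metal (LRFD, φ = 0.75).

Effective throat (given) t_e = 0.25 in.
A_we = 0.25 × 5.5 = 1.375 in².
F_nw = 0.6 F_EXX = 48 ksi.
φR_n = 0.75 × 48 × 1.375 = 49.5 kips.

φR_n ≈ 49.5 kips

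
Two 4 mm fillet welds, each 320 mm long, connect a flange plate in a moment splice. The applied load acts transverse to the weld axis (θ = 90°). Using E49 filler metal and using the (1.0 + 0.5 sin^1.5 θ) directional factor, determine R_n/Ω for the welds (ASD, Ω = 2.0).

E49XX → F_EXX = 490 MPa.
t_e = 0.707 × 4 = 2.828 mm; A_we = 2.828 × 640 = 1810 mm².
Directional factor: 1.0 + 0.5 sin^1.5(90°) = 1.5.
F_nw = 0.6 × 490 × 1.5 = 441 MPa.
R_n/Ω = (441 × 1810) / 2.0 × 10⁻³ = 399.1 kN.

R_n/Ω ≈ 399 kN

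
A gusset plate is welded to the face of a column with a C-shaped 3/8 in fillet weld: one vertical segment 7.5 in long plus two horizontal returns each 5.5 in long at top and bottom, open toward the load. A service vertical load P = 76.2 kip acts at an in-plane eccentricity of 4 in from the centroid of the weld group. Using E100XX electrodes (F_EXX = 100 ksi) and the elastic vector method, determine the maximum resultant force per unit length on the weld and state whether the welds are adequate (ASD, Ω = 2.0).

f_max ≈ 9.91 kip/in; NOT adequate

Total weld length L_w = 18.5 in. Treat welds as unit-width lines.
Centroid: x̄ = 2×5.5×2.75 / 18.5 = 1.635 in from the vertical weld.
Polar moment about centroid: J = I_x + I_y = [7.5³/12 + 2×5.5×3.75²] + [7.5×1.635² + 2(5.5³/12 + 5.5×1.115²)] = 251.3 in³.
Direct shear f_v = P/L_w = 76.2 / 18.5 = 4.119 kip/in (vertical).
Torsion M = P·e = 76.2 × 4 = 304.8 kip·in.
Critical point at (x, y) = (3.865, 3.75) from centroid. f_tx = M·y/J = 4.548 kip/in; f_ty = M·x/J = 4.688 kip/in.
Resultant f_max = √[f_tx² + (f_v + f_ty)²] = √[4.548² + (4.119 + 4.688)²] = 9.912 kip/in.
Capacity per unit length: r_n/Ω = (1/2.0) × 0.6 × 100 × (0.707 × 0.375) = 7.954 kip/in.
9.912 > 7.954 → NOT adequate.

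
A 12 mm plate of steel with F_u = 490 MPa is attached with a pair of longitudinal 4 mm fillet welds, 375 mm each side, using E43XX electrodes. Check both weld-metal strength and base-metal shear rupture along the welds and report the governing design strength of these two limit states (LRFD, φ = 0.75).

φR_n ≈ 410 kN (weld metal governs)

E43XX → F_EXX = 430 MPa.
t_e = 0.707 × 4 = 2.828 mm; L = 750 mm.
Weld metal: φR_n = 0.75 × 0.6 × 430 × 2.828 × 750 × 10⁻³ = 410.4 kN.
Base metal (shear rupture): φR_n = 0.75 × 0.6 × 490 × 12 × 750 × 10⁻³ = 1984 kN.
Governing: weld metal.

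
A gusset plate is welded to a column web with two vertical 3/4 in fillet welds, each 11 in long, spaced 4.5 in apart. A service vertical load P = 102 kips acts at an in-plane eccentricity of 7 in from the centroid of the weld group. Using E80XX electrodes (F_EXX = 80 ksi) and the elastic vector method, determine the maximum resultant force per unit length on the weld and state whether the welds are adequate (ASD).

Total weld length L_w = 22 in. Treat welds as unit-width lines.
Polar moment about centroid: J = 2[d³/12 + d(b/2)²] = 2[11³/12 + 11×2.25²] = 333.2 in³.
Direct shear f_v = P/L_w = 102 / 22 = 4.636 kip/in (vertical).
Torsion M = P·e = 102 × 7 = 714 kip·in.
Critical point at (x, y) = (2.25, 5.5) from centroid. f_tx = M·y/J = 11.79 kip/in; f_ty = M·x/J = 4.821 kip/in.
Resultant f_max = √[f_tx² + (f_v + f_ty)²] = √[11.79² + (4.636 + 4.821)²] = 15.11 kip/in.
Capacity per unit length: r_n/Ω = (1/2.0) × 0.6 × 80 × (0.707 × 0.75) = 12.73 kip/in.
15.11 > 12.73 → NOT adequate.

f_max ≈ 15.1 kip/in; NOT adequate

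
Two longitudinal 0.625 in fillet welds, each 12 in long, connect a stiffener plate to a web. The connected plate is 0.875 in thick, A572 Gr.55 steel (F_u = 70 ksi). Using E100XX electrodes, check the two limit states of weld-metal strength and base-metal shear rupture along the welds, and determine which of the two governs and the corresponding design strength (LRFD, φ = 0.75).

φR_n ≈ 477 kips (weld metal governs)

E100XX → F_EXX = 100 ksi.
t_e = 0.707 × 0.625 = 0.4419 in; L = 24 in.
Weld metal: φR_n = 0.75 × 0.6 × 100 × 0.4419 × 24 = 477.2 kips.
Base metal (shear rupture): φR_n = 0.75 × 0.6 × 70 × 0.875 × 24 = 661.5 kips.
Governing: weld metal.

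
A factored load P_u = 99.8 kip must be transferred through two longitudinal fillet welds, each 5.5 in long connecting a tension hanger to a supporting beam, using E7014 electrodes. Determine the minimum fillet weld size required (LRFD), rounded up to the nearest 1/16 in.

w = 7/16 in

E70XX → F_EXX = 70 ksi.
Total weld length L = 11 in.
Required throat t_e = P_u / (φ × 0.6 F_EXX × L) = 99.8 / (0.75 × 0.6 × 70 × 11) = 0.288 in.
Required leg w = t_e / 0.707 = 0.4074 in → use 7/16 in.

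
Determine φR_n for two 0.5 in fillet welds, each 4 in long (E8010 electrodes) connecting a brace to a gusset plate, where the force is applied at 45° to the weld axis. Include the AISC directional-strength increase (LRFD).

E80XX → F_EXX = 80 ksi.
t_e = 0.707 × 0.5 = 0.3535 in; A_we = 0.3535 × 8 = 2.828 in².
Directional factor: 1.0 + 0.5 sin^1.5(45°) = 1.297.
F_nw = 0.6 × 80 × 1.297 = 62.27 ksi.
φR_n = 0.75 × 62.27 × 2.828 = 132.1 kips.

φR_n ≈ 132 kips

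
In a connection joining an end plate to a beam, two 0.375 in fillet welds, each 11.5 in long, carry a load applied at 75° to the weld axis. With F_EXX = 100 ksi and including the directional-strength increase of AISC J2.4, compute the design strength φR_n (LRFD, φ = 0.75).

t_e = 0.707 × 0.375 = 0.2651 in; A_we = 0.2651 × 23 = 6.098 in².
Directional factor: 1.0 + 0.5 sin^1.5(75°) = 1.475.
F_nw = 0.6 × 100 × 1.475 = 88.48 ksi.
φR_n = 0.75 × 88.48 × 6.098 = 404.7 kip.

φR_n ≈ 405 kip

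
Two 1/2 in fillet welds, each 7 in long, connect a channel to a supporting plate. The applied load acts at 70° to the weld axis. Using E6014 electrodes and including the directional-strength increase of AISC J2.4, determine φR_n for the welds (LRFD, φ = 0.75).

E60XX → F_EXX = 60 ksi.
t_e = 0.707 × 0.5 = 0.3535 in; A_we = 0.3535 × 14 = 4.949 in².
Directional factor: 1.0 + 0.5 sin^1.5(70°) = 1.455.
F_nw = 0.6 × 60 × 1.455 = 52.4 ksi.
φR_n = 0.75 × 52.4 × 4.949 = 194.5 kip.

φR_n ≈ 194 kip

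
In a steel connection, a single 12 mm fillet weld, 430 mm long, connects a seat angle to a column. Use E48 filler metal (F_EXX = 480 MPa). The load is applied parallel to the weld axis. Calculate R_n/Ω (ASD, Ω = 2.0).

Effective throat t_e = 0.707 × 12 = 8.484 mm.
Total length L = 430 mm; A_we = 8.484 × 430 = 3648 mm².
F_nw = 0.6 F_EXX = 0.6 × 480 = 288 MPa.
R_n = 288 × 3648 × 10⁻³ = 1051 kN; R_n/Ω = 1051/2.0 = 525.3 kN.

R_n/Ω ≈ 525 kN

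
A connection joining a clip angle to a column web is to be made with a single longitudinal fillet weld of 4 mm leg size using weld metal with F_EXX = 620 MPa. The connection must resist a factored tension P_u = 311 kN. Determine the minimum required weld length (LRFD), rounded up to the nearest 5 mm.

L = 395 mm

Throat t_e = 0.707 × 4 = 2.828 mm.
φr_n = 0.75 × 0.6 × 620 × 2.828 × 10⁻³ = 0.789 kN/mm.
L_req = P_u / φr_n = 311 / 0.789 = 394.2 mm total.
Round up → use L = 395 mm.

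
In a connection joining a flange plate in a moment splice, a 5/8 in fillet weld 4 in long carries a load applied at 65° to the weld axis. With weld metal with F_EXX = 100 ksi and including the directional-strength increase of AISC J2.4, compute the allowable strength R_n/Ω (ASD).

t_e = 0.707 × 0.625 = 0.4419 in; A_we = 0.4419 × 4 = 1.767 in².
Directional factor: 1.0 + 0.5 sin^1.5(65°) = 1.431.
F_nw = 0.6 × 100 × 1.431 = 85.88 ksi.
R_n/Ω = (85.88 × 1.767) / 2.0 = 75.9 kips.

R_n/Ω ≈ 75.9 kips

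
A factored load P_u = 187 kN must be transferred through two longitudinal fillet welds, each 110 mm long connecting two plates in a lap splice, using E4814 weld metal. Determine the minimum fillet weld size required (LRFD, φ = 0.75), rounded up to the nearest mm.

w = 6 mm

E48XX → F_EXX = 480 MPa.
Total weld length L = 220 mm.
Required throat t_e = P_u / (φ × 0.6 F_EXX × L) = 187 / (0.75 × 0.6 × 480 × 220 × 10⁻³) = 3.935 mm.
Required leg w = t_e / 0.707 = 5.566 mm → use 6 mm.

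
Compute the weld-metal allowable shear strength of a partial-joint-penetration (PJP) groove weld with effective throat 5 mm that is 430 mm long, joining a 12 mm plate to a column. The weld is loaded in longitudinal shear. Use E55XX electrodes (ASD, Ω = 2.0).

E55XX → F_EXX = 550 MPa.
Effective throat (given) t_e = 5 mm.
A_we = 5 × 430 = 2150 mm².
F_nw = 0.6 F_EXX = 330 MPa.
R_n/Ω = (330 × 2150) / 2.0 × 10⁻³ = 354.8 kN.

R_n/Ω ≈ 355 kN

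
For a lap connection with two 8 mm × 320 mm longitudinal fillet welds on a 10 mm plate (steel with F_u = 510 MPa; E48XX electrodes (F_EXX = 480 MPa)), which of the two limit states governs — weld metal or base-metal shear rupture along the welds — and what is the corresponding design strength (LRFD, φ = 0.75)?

t_e = 0.707 × 8 = 5.656 mm; L = 640 mm.
Weld metal: φR_n = 0.75 × 0.6 × 480 × 5.656 × 640 × 10⁻³ = 781.9 kN.
Base metal (shear rupture): φR_n = 0.75 × 0.6 × 510 × 10 × 640 × 10⁻³ = 1469 kN.
Governing: weld metal.

φR_n ≈ 782 kN (weld metal governs)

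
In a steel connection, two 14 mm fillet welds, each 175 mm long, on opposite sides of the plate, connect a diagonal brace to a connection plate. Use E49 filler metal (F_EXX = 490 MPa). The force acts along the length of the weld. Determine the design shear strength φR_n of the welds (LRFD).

Effective throat t_e = 0.707 × 14 = 9.898 mm.
Total length L = 350 mm; A_we = 9.898 × 350 = 3464 mm².
F_nw = 0.6 F_EXX = 0.6 × 490 = 294 MPa.
φR_n = 0.75 × 294 × 3464 × 10⁻³ = 763.9 kN.

φR_n ≈ 764 kN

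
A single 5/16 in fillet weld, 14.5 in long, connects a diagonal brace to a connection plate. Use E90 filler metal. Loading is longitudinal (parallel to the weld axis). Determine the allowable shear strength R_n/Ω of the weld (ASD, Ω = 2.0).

R_n/Ω ≈ 86.5 kip

E90XX → F_EXX = 90 ksi.
Effective throat t_e = 0.707 × 0.3125 = 0.2209 in.
Total length L = 14.5 in; A_we = 0.2209 × 14.5 = 3.204 in².
F_nw = 0.6 F_EXX = 0.6 × 90 = 54 ksi.
R_n = 54 × 3.204 = 173 kip; R_n/Ω = 173/2.0 = 86.5 kip.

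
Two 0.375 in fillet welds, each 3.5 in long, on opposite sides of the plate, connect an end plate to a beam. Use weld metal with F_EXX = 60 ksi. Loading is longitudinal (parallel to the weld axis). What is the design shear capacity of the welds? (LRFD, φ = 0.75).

φR_n ≈ 50.1 kip

Effective throat t_e = 0.707 × 0.375 = 0.2651 in.
Total length L = 7 in; A_we = 0.2651 × 7 = 1.856 in².
F_nw = 0.6 F_EXX = 0.6 × 60 = 36 ksi.
φR_n = 0.75 × 36 × 1.856 = 50.11 kip.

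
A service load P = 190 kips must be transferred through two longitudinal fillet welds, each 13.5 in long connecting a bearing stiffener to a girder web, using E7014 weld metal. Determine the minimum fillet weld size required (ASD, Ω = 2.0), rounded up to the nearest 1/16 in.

E70XX → F_EXX = 70 ksi.
Total weld length L = 27 in.
Required throat t_e = P × Ω / (0.6 F_EXX × L) = 190 × 2.0 / (0.6 × 70 × 27) = 0.3351 in.
Required leg w = t_e / 0.707 = 0.474 in → use 1/2 in.

w = 1/2 in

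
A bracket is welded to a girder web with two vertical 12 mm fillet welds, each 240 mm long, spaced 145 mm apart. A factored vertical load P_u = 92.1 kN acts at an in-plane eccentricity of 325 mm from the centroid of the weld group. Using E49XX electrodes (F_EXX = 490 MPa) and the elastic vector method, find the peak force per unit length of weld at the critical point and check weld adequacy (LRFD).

f_max ≈ 982 N/mm; adequate

Total weld length L_w = 480 mm. Treat welds as unit-width lines.
Polar moment about centroid: J = 2[d³/12 + d(b/2)²] = 2[240³/12 + 240×72.5²] = 4827000 mm³.
Direct shear f_v = P/L_w = 92.1×10³ / 480 = 191.9 N/mm (vertical).
Torsion M = P·e = 92.1×10³ × 325 = 29932000 N·mm.
Critical point at (x, y) = (72.5, 120) from centroid. f_tx = M·y/J = 744.1 N/mm; f_ty = M·x/J = 449.6 N/mm.
Resultant f_max = √[f_tx² + (f_v + f_ty)²] = √[744.1² + (191.9 + 449.6)²] = 982.4 N/mm.
Capacity per unit length: φr_n = 0.75 × 0.6 × 490 × (0.707 × 12) = 1871 N/mm.
982.4 ≤ 1871 → adequate.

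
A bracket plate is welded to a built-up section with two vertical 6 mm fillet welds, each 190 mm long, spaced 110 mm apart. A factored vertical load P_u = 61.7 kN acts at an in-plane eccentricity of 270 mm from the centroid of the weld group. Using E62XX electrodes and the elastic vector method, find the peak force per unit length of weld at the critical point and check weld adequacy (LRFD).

E62XX → F_EXX = 620 MPa.
Total weld length L_w = 380 mm. Treat welds as unit-width lines.
Polar moment about centroid: J = 2[d³/12 + d(b/2)²] = 2[190³/12 + 190×55²] = 2293000 mm³.
Direct shear f_v = P/L_w = 61.7×10³ / 380 = 162.4 N/mm (vertical).
Torsion M = P·e = 61.7×10³ × 270 = 16659000 N·mm.
Critical point at (x, y) = (55, 95) from centroid. f_tx = M·y/J = 690.3 N/mm; f_ty = M·x/J = 399.6 N/mm.
Resultant f_max = √[f_tx² + (f_v + f_ty)²] = √[690.3² + (162.4 + 399.6)²] = 890.1 N/mm.
Capacity per unit length: φr_n = 0.75 × 0.6 × 620 × (0.707 × 6) = 1184 N/mm.
890.1 ≤ 1184 → adequate.

f_max ≈ 890 N/mm; adequate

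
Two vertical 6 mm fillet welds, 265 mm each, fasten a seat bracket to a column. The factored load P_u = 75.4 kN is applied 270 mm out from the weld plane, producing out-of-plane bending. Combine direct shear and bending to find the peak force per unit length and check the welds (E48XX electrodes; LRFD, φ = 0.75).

E48XX → F_EXX = 480 MPa.
L_w = 2 × 265 = 530 mm; section modulus (unit throat) S = 2 × L²/6 = 23410 mm².
Direct shear f_v = P/L_w = 75.4×10³/530 = 142.3 N/mm.
Moment M = P × e = 75.4×10³ × 270 = 20358000 N·mm; bending f_b = M/S = 869.7 N/mm.
f_max = √(f_v² + f_b²) = √(142.3² + 869.7²) = 881.2 N/mm.
φr_n = 0.75 × 0.6 × 480 × (0.707 × 6) = 916.3 N/mm → adequate.

f_max ≈ 881 N/mm; adequate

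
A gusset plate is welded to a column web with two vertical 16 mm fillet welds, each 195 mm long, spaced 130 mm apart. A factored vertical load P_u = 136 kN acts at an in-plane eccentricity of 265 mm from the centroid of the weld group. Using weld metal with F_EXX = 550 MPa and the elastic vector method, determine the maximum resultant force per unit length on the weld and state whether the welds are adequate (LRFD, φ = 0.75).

Total weld length L_w = 390 mm. Treat welds as unit-width lines.
Polar moment about centroid: J = 2[d³/12 + d(b/2)²] = 2[195³/12 + 195×65²] = 2884000 mm³.
Direct shear f_v = P/L_w = 136×10³ / 390 = 348.7 N/mm (vertical).
Torsion M = P·e = 136×10³ × 265 = 36040000 N·mm.
Critical point at (x, y) = (65, 97.5) from centroid. f_tx = M·y/J = 1219 N/mm; f_ty = M·x/J = 812.4 N/mm.
Resultant f_max = √[f_tx² + (f_v + f_ty)²] = √[1219² + (348.7 + 812.4)²] = 1683 N/mm.
Capacity per unit length: φr_n = 0.75 × 0.6 × 550 × (0.707 × 16) = 2800 N/mm.
1683 ≤ 2800 → adequate.

f_max ≈ 1680 N/mm; adequate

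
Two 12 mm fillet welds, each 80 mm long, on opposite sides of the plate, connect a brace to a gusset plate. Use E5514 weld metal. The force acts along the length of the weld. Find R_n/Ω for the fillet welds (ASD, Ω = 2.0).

R_n/Ω ≈ 224 kN

E55XX → F_EXX = 550 MPa.
Effective throat t_e = 0.707 × 12 = 8.484 mm.
Total length L = 160 mm; A_we = 8.484 × 160 = 1357 mm².
F_nw = 0.6 F_EXX = 0.6 × 550 = 330 MPa.
R_n = 330 × 1357 × 10⁻³ = 448 kN; R_n/Ω = 448/2.0 = 224 kN.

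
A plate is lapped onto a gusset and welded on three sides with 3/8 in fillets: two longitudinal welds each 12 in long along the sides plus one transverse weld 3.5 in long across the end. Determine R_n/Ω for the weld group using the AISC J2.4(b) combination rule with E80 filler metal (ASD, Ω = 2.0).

R_n/Ω ≈ 175 kip

E80XX → F_EXX = 80 ksi.
t_e = 0.707 × 0.375 = 0.2651 in.
R_nwl = 0.6 × 80 × 0.2651 × 24 = 305.4 kip (longitudinal, 2 welds).
R_nwt = 0.6 × 80 × 0.2651 × 3.5 = 44.54 kip (transverse, base value).
(i) R_nwl + R_nwt = 350 kip; (ii) 0.85 R_nwl + 1.5 R_nwt = 326.4 kip.
R_n = max = 350 kip [governs: (i)]; R_n/Ω = 175 kip.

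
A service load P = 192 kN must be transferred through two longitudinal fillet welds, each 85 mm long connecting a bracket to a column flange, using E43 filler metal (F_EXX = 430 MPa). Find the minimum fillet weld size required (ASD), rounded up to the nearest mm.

w = 13 mm

Total weld length L = 170 mm.
Required throat t_e = P × Ω / (0.6 F_EXX × L) = 192 × 2.0 / (0.6 × 430 × 170 × 10⁻³) = 8.755 mm.
Required leg w = t_e / 0.707 = 12.38 mm → use 13 mm.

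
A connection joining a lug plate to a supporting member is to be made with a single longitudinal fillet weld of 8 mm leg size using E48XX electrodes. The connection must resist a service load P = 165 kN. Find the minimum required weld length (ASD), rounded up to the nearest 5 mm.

E48XX → F_EXX = 480 MPa.
Throat t_e = 0.707 × 8 = 5.656 mm.
r_n/Ω = (0.6 × 480 × 5.656) / 2.0 = 814.5 N/mm = 0.8145 kN/mm.
L_req = P / (r_n/Ω) = 165 / 0.8145 = 202.6 mm total.
Round up → use L = 205 mm.

L = 205 mm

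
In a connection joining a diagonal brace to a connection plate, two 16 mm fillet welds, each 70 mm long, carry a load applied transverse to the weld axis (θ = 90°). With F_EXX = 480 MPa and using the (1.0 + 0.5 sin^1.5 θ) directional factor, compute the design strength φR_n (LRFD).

t_e = 0.707 × 16 = 11.31 mm; A_we = 11.31 × 140 = 1584 mm².
Directional factor: 1.0 + 0.5 sin^1.5(90°) = 1.5.
F_nw = 0.6 × 480 × 1.5 = 432 MPa.
φR_n = 0.75 × 432 × 1584 × 10⁻³ = 513.1 kN.

φR_n ≈ 513 kN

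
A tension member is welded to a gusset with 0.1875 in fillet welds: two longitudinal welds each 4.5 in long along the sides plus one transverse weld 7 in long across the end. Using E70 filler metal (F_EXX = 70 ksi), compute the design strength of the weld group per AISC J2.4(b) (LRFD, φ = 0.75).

t_e = 0.707 × 0.1875 = 0.1326 in.
R_nwl = 0.6 × 70 × 0.1326 × 9 = 50.11 kips (longitudinal, 2 welds).
R_nwt = 0.6 × 70 × 0.1326 × 7 = 38.97 kips (transverse, base value).
(i) R_nwl + R_nwt = 89.08 kips; (ii) 0.85 R_nwl + 1.5 R_nwt = 101.1 kips.
R_n = max = 101.1 kips [governs: (ii)]; φR_n = 75.79 kips.

φR_n ≈ 75.8 kips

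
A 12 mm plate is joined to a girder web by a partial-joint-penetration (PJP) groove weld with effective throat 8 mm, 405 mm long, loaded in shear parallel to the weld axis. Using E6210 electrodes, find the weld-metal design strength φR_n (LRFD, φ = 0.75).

E62XX → F_EXX = 620 MPa.
Effective throat (given) t_e = 8 mm.
A_we = 8 × 405 = 3240 mm².
F_nw = 0.6 F_EXX = 372 MPa.
φR_n = 0.75 × 372 × 3240 × 10⁻³ = 904 kN.

φR_n ≈ 904 kN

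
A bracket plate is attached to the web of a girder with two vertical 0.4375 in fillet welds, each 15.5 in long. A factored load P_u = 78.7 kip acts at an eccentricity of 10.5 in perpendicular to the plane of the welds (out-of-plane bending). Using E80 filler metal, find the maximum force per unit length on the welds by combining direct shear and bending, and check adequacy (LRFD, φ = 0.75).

f_max ≈ 10.6 kip/in; adequate

E80XX → F_EXX = 80 ksi.
L_w = 2 × 15.5 = 31 in; section modulus (unit throat) S = 2 × L²/6 = 80.08 in².
Direct shear f_v = P/L_w = 78.7/31 = 2.539 kip/in.
Moment M = P × e = 78.7 × 10.5 = 826.35 kip·in; bending f_b = M/S = 10.32 kip/in.
f_max = √(f_v² + f_b²) = √(2.539² + 10.32²) = 10.63 kip/in.
φr_n = 0.75 × 0.6 × 80 × (0.707 × 0.4375) = 11.14 kip/in → adequate.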